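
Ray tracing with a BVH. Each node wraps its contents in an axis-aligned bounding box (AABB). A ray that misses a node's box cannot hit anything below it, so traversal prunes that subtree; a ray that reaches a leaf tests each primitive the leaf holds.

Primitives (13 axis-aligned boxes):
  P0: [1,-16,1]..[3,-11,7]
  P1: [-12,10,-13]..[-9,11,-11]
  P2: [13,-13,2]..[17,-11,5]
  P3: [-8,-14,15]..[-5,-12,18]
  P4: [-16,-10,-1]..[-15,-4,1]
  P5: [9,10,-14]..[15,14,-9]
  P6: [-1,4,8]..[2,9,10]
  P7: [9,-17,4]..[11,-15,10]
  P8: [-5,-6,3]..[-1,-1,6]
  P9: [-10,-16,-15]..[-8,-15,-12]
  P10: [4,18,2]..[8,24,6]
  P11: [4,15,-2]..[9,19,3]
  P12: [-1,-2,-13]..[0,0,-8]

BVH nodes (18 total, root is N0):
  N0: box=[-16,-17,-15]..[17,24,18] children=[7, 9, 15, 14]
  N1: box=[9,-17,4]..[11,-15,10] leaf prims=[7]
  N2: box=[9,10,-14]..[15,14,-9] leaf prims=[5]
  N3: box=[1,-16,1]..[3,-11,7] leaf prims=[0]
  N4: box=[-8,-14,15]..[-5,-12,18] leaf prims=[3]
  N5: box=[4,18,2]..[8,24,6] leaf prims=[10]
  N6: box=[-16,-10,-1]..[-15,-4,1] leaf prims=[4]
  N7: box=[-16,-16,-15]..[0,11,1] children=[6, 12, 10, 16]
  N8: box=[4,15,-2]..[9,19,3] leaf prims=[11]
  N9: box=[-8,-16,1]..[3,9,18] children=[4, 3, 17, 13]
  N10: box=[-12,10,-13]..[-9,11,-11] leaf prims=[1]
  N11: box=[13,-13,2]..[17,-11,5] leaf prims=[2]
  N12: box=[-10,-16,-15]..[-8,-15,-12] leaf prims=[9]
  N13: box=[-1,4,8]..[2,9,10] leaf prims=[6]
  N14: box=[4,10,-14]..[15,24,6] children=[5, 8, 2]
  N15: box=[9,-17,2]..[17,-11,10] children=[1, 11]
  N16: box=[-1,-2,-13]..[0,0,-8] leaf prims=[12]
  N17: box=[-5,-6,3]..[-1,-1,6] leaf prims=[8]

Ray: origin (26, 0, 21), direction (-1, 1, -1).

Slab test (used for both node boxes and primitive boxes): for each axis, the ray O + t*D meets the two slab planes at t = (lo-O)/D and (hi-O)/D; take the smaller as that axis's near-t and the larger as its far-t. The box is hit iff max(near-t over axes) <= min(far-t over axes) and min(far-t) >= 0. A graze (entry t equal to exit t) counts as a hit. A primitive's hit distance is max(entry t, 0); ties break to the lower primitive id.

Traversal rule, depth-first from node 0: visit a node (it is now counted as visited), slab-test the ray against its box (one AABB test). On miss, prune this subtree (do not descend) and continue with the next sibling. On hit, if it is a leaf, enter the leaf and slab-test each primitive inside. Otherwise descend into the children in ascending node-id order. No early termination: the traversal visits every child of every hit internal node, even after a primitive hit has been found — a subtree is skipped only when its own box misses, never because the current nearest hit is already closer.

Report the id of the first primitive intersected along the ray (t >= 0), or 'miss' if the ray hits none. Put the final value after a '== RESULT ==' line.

Trace the traversal:
N0 x:[9,42] y:[-17,24] z:[3,36] -> hit [9,24], descend [7, 9, 14, 15]
  N7 x:[26,42] y:[-16,11] z:[20,36] -> miss, prune
  N9 x:[23,34] y:[-16,9] z:[3,20] -> miss, prune
  N14 x:[11,22] y:[10,24] z:[15,35] -> hit [15,22], descend [2, 5, 8]
    N2 x:[11,17] y:[10,14] z:[30,35] -> miss, prune
    N5 x:[18,22] y:[18,24] z:[15,19] -> hit [18,19] leaf, test {P10@t=18}
    N8 x:[17,22] y:[15,19] z:[18,23] -> hit [18,19] leaf, test {P11@t=18}
  N15 x:[9,17] y:[-17,-11] z:[11,19] -> miss, prune

Summary -> nodes [0, 7, 9, 14, 2, 5, 8, 15]; box-tests=8; leaf-entries=2; first=P10

== RESULT ==
10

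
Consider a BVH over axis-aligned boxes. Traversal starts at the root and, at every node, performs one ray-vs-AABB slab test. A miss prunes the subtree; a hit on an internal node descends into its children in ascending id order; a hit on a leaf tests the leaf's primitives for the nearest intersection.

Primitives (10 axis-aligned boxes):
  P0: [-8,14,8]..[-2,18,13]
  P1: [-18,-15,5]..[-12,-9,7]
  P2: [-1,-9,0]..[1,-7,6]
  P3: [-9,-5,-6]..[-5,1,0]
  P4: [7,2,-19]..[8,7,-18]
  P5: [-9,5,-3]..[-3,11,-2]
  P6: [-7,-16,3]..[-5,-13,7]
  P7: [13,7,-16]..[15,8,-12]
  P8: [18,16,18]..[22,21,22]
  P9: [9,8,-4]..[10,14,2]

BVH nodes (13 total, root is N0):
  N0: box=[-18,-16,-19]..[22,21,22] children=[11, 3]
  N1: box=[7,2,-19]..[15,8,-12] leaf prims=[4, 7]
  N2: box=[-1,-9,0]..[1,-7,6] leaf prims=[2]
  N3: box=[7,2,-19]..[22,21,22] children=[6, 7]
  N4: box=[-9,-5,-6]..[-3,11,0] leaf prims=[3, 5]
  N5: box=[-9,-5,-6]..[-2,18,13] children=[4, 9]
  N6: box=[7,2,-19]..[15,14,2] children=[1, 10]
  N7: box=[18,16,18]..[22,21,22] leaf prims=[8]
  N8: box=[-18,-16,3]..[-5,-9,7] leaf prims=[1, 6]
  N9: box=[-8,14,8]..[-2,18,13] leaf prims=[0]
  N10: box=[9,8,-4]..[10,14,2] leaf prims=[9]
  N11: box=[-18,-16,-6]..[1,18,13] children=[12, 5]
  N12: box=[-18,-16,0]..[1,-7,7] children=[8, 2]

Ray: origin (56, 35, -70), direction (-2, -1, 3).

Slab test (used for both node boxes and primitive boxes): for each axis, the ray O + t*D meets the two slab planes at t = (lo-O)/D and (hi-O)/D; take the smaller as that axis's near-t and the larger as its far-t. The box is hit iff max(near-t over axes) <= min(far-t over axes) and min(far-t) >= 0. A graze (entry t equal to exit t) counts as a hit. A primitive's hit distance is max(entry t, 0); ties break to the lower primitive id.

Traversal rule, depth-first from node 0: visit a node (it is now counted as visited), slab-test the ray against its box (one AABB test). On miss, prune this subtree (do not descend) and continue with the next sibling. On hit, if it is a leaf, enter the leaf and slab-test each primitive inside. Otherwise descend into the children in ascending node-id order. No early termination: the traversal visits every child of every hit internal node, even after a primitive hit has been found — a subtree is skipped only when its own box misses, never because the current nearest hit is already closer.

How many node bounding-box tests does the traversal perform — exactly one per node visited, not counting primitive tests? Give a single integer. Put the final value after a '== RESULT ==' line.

Walk:
N0 x:[17,37] y:[14,51] z:[17,92/3] -> hit [17,92/3], descend [3, 11]
  N3 x:[17,49/2] y:[14,33] z:[17,92/3] -> hit [17,49/2], descend [6, 7]
    N6 x:[41/2,49/2] y:[21,33] z:[17,24] -> hit [21,24], descend [1, 10]
      N1 x:[41/2,49/2] y:[27,33] z:[17,58/3] -> miss, prune
      N10 x:[23,47/2] y:[21,27] z:[22,24] -> hit [23,47/2] leaf, test {P9@t=23}
    N7 x:[17,19] y:[14,19] z:[88/3,92/3] -> miss, prune
  N11 x:[55/2,37] y:[17,51] z:[64/3,83/3] -> hit [55/2,83/3], descend [5, 12]
    N5 x:[29,65/2] y:[17,40] z:[64/3,83/3] -> miss, prune
    N12 x:[55/2,37] y:[42,51] z:[70/3,77/3] -> miss, prune

9 AABB tests over nodes [0, 3, 6, 1, 10, 7, 11, 5, 12]; 1 leaf entered; closest P9.

== RESULT ==
9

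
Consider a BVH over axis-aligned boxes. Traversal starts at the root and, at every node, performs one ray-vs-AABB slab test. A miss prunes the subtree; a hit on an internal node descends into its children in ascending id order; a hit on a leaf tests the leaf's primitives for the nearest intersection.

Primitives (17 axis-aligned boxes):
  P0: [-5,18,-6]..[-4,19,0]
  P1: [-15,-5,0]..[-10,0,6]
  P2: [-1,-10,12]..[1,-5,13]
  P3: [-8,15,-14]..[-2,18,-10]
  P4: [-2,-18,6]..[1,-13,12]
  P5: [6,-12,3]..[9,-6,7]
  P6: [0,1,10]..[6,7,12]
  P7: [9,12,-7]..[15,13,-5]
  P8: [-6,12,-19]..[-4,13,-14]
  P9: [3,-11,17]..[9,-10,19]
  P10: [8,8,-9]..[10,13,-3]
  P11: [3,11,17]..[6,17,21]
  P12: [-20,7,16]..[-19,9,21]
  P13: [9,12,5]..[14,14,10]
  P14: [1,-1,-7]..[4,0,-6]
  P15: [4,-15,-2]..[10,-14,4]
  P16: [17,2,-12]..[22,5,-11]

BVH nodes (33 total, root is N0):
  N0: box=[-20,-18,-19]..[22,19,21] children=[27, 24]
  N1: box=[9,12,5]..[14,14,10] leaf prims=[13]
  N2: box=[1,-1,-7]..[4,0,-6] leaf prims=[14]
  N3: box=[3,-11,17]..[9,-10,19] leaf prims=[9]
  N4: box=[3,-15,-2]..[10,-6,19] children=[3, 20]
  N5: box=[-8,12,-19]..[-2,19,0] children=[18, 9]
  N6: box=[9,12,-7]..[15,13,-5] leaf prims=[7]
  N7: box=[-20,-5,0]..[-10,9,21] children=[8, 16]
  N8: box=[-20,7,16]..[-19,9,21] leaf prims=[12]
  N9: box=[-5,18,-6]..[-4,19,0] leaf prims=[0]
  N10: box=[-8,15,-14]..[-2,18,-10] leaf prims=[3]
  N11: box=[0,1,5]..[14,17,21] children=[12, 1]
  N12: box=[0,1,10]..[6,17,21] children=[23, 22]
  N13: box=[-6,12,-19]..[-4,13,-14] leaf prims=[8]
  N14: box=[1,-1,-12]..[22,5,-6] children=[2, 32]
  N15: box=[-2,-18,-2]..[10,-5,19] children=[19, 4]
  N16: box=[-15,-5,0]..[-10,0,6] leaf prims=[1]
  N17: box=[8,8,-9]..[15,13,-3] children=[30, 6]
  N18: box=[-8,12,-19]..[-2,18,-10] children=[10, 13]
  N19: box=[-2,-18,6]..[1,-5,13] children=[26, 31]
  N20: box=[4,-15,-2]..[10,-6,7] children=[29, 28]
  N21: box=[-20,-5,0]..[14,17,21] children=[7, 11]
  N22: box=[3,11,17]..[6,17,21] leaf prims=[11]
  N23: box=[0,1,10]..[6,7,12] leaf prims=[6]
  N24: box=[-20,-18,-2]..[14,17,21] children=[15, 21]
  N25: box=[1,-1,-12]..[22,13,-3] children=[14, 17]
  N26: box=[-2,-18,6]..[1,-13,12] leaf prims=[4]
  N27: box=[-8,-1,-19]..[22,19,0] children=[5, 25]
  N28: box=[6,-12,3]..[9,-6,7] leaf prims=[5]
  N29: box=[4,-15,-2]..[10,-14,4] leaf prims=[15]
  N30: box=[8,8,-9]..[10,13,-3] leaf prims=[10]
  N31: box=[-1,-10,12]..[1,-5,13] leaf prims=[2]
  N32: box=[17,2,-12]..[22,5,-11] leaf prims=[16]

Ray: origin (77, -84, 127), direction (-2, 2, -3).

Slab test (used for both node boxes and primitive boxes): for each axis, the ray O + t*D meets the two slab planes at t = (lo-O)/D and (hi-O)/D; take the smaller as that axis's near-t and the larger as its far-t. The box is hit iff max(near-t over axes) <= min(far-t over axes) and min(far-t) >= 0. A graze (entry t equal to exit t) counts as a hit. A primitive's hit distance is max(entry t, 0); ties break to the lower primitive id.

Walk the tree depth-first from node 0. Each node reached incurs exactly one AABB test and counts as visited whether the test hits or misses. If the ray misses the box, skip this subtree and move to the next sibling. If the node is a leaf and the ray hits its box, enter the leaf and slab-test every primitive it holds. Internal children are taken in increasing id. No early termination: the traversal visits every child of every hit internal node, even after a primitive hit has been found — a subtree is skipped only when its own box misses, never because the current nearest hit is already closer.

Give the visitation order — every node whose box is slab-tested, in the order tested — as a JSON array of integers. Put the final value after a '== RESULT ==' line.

Trace the traversal:
N0 x:[55/2,97/2] y:[33,103/2] z:[106/3,146/3] -> hit [106/3,97/2], descend [24, 27]
  N24 x:[63/2,97/2] y:[33,101/2] z:[106/3,43] -> hit [106/3,43], descend [15, 21]
    N15 x:[67/2,79/2] y:[33,79/2] z:[36,43] -> hit [36,79/2], descend [4, 19]
      N4 x:[67/2,37] y:[69/2,39] z:[36,43] -> hit [36,37], descend [3, 20]
        N3 x:[34,37] y:[73/2,37] z:[36,110/3] -> hit [73/2,110/3] leaf, test {P9@t=73/2}
        N20 x:[67/2,73/2] y:[69/2,39] z:[40,43] -> miss, prune
      N19 x:[38,79/2] y:[33,79/2] z:[38,121/3] -> hit [38,79/2], descend [26, 31]
        N26 x:[38,79/2] y:[33,71/2] z:[115/3,121/3] -> miss, prune
        N31 x:[38,39] y:[37,79/2] z:[38,115/3] -> hit [38,115/3] leaf, test {P2@t=38}
    N21 x:[63/2,97/2] y:[79/2,101/2] z:[106/3,127/3] -> hit [79/2,127/3], descend [7, 11]
      N7 x:[87/2,97/2] y:[79/2,93/2] z:[106/3,127/3] -> miss, prune
      N11 x:[63/2,77/2] y:[85/2,101/2] z:[106/3,122/3] -> miss, prune
  N27 x:[55/2,85/2] y:[83/2,103/2] z:[127/3,146/3] -> hit [127/3,85/2], descend [5, 25]
    N5 x:[79/2,85/2] y:[48,103/2] z:[127/3,146/3] -> miss, prune
    N25 x:[55/2,38] y:[83/2,97/2] z:[130/3,139/3] -> miss, prune

Visited [0, 24, 15, 4, 3, 20, 19, 26, 31, 21, 7, 11, 27, 5, 25]. Tests: 15 box, 2 leaf. Nearest: P9.

== RESULT ==
[0, 24, 15, 4, 3, 20, 19, 26, 31, 21, 7, 11, 27, 5, 25]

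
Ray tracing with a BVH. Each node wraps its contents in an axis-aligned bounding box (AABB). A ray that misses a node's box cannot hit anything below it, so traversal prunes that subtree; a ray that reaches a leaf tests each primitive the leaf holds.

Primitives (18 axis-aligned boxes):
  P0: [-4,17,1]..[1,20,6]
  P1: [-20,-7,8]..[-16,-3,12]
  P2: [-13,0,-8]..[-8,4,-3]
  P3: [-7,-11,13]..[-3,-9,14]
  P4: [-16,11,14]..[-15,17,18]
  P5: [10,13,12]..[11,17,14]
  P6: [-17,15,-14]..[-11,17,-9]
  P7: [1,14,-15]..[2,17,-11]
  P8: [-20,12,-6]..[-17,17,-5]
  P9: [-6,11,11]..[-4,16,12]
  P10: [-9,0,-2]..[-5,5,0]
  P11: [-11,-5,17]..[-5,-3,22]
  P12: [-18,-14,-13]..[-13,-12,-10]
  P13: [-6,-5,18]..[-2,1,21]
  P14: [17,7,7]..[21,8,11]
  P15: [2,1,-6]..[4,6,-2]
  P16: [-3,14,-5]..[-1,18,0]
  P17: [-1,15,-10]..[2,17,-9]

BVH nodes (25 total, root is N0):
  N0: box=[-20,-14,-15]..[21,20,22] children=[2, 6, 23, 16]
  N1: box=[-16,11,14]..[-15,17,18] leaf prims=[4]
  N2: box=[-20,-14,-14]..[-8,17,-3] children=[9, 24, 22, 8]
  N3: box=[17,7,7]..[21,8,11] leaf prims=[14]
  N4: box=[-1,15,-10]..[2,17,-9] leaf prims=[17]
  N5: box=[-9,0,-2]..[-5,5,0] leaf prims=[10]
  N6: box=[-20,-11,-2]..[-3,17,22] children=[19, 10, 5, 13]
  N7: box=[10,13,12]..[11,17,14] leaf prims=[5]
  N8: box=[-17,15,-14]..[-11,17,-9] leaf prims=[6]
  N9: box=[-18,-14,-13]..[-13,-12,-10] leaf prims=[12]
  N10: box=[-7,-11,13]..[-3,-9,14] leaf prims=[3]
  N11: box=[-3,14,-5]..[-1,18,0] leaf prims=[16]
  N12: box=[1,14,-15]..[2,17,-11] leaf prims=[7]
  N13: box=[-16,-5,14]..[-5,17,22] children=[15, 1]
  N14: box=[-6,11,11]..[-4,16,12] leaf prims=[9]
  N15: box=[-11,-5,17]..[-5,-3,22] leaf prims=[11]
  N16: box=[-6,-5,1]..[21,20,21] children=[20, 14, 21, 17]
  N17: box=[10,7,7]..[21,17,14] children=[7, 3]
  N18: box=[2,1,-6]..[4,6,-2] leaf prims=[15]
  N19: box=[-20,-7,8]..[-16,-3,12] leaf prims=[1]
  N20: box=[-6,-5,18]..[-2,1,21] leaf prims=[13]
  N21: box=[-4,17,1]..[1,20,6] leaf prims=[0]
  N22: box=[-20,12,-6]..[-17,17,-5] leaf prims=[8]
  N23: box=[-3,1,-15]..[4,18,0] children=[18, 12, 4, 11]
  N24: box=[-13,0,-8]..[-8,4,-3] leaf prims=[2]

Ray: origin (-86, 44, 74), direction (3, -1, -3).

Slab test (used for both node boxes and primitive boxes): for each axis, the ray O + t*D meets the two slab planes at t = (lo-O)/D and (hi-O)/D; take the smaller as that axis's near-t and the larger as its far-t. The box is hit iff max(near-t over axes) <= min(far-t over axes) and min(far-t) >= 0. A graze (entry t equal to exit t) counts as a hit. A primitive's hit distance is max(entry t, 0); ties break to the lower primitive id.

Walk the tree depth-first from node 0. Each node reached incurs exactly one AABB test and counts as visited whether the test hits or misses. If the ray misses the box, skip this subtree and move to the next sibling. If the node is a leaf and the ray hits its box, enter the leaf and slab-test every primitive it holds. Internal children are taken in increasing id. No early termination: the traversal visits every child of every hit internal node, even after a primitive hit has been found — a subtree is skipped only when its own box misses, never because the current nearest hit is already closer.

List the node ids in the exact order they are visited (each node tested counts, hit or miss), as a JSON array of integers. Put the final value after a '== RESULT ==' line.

Trace the traversal:
N0 x:[22,107/3] y:[24,58] z:[52/3,89/3] -> hit [24,89/3], descend [2, 6, 16, 23]
  N2 x:[22,26] y:[27,58] z:[77/3,88/3] -> miss, prune
  N6 x:[22,83/3] y:[27,55] z:[52/3,76/3] -> miss, prune
  N16 x:[80/3,107/3] y:[24,49] z:[53/3,73/3] -> miss, prune
  N23 x:[83/3,30] y:[26,43] z:[74/3,89/3] -> hit [83/3,89/3], descend [4, 11, 12, 18]
    N4 x:[85/3,88/3] y:[27,29] z:[83/3,28] -> miss, prune
    N11 x:[83/3,85/3] y:[26,30] z:[74/3,79/3] -> miss, prune
    N12 x:[29,88/3] y:[27,30] z:[85/3,89/3] -> hit [29,88/3] leaf, test {P7@t=29}
    N18 x:[88/3,30] y:[38,43] z:[76/3,80/3] -> miss, prune

order=[0, 2, 6, 16, 23, 4, 11, 12, 18]  |boxes|=9  |leaves|=1  hit=P7

== RESULT ==
[0, 2, 6, 16, 23, 4, 11, 12, 18]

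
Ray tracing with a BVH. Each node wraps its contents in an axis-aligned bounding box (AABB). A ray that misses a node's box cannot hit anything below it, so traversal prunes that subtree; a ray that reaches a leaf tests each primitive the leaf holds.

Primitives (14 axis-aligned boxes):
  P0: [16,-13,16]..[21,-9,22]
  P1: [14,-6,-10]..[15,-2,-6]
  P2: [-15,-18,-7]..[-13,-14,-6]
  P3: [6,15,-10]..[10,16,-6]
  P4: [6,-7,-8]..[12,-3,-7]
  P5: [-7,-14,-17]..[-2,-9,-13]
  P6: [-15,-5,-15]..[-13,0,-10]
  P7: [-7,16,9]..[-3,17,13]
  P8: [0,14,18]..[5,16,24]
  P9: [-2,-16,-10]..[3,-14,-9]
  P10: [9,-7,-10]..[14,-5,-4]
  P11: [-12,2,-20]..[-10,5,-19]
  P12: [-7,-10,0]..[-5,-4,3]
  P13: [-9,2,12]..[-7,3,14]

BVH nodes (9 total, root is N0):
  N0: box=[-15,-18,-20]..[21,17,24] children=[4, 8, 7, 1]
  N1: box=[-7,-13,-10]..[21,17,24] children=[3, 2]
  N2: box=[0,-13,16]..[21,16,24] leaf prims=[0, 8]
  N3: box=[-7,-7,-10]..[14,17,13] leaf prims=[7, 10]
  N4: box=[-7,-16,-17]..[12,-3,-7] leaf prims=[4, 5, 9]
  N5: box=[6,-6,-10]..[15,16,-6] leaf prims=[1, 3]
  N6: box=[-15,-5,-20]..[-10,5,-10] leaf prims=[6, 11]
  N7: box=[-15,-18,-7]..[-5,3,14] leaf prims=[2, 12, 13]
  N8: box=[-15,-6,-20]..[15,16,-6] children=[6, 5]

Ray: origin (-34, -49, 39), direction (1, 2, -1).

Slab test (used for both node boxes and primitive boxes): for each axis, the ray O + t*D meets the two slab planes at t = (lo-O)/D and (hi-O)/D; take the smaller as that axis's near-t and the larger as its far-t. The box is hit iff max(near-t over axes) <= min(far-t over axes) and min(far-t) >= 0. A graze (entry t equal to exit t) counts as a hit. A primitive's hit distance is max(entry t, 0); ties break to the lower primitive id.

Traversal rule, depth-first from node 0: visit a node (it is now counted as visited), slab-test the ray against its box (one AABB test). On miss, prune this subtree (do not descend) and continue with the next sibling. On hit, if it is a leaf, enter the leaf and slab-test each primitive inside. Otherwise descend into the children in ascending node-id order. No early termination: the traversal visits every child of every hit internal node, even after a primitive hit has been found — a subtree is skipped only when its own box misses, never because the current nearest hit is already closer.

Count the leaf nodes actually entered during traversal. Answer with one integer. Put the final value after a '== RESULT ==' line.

Traverse from the root:
N0 x:[19,55] y:[31/2,33] z:[15,59] -> hit [19,33], descend [1, 4, 7, 8]
  N1 x:[27,55] y:[18,33] z:[15,49] -> hit [27,33], descend [2, 3]
    N2 x:[34,55] y:[18,65/2] z:[15,23] -> miss, prune
    N3 x:[27,48] y:[21,33] z:[26,49] -> hit [27,33] leaf, test {P7(miss), P10(miss)}
  N4 x:[27,46] y:[33/2,23] z:[46,56] -> miss, prune
  N7 x:[19,29] y:[31/2,26] z:[25,46] -> hit [25,26] leaf, test {P2(miss), P12(miss), P13@t=51/2}
  N8 x:[19,49] y:[43/2,65/2] z:[45,59] -> miss, prune

order=[0, 1, 2, 3, 4, 7, 8]  |boxes|=7  |leaves|=2  hit=P13

== RESULT ==
2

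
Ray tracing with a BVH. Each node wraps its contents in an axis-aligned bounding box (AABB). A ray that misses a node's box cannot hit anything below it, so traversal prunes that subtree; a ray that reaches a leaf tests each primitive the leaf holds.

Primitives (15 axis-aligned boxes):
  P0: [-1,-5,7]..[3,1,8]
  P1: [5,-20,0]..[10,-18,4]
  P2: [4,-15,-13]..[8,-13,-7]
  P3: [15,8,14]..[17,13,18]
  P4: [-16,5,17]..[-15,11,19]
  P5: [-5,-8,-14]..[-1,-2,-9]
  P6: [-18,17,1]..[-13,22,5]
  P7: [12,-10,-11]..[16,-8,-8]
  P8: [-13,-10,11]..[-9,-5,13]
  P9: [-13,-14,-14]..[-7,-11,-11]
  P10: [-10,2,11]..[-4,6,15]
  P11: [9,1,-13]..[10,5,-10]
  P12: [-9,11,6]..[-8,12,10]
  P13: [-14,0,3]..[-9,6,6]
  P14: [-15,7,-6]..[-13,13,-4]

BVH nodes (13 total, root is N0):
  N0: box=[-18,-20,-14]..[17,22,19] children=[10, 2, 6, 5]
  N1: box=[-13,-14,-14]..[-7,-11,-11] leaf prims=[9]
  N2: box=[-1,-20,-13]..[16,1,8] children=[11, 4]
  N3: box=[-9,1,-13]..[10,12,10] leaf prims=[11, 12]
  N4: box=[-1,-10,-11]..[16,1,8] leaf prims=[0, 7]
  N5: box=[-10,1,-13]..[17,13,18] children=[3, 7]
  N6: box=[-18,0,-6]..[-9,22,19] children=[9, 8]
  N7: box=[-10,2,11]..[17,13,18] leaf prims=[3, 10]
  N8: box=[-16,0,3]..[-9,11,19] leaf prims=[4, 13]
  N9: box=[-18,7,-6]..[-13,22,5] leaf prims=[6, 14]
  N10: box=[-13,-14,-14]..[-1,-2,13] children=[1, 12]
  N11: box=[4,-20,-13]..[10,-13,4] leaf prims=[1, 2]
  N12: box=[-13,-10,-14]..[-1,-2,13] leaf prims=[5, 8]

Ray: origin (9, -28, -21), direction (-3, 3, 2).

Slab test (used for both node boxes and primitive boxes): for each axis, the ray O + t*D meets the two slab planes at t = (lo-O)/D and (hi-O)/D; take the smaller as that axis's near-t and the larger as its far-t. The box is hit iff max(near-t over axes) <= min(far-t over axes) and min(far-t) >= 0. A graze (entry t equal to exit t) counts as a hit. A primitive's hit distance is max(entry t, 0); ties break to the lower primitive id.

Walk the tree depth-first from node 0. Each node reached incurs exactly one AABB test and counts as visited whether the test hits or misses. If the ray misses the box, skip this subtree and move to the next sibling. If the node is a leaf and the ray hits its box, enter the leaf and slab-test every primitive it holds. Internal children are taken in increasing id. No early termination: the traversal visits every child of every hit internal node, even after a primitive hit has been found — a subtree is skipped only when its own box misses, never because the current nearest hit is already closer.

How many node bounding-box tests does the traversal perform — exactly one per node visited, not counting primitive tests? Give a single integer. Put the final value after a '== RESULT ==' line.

Walk:
N0 x:[-8/3,9] y:[8/3,50/3] z:[7/2,20] -> hit [7/2,9], descend [2, 5, 6, 10]
  N2 x:[-7/3,10/3] y:[8/3,29/3] z:[4,29/2] -> miss, prune
  N5 x:[-8/3,19/3] y:[29/3,41/3] z:[4,39/2] -> miss, prune
  N6 x:[6,9] y:[28/3,50/3] z:[15/2,20] -> miss, prune
  N10 x:[10/3,22/3] y:[14/3,26/3] z:[7/2,17] -> hit [14/3,22/3], descend [1, 12]
    N1 x:[16/3,22/3] y:[14/3,17/3] z:[7/2,5] -> miss, prune
    N12 x:[10/3,22/3] y:[6,26/3] z:[7/2,17] -> hit [6,22/3] leaf, test {P5(miss), P8(miss)}

7 AABB tests over nodes [0, 2, 5, 6, 10, 1, 12]; 1 leaf entered; closest miss.

== RESULT ==
7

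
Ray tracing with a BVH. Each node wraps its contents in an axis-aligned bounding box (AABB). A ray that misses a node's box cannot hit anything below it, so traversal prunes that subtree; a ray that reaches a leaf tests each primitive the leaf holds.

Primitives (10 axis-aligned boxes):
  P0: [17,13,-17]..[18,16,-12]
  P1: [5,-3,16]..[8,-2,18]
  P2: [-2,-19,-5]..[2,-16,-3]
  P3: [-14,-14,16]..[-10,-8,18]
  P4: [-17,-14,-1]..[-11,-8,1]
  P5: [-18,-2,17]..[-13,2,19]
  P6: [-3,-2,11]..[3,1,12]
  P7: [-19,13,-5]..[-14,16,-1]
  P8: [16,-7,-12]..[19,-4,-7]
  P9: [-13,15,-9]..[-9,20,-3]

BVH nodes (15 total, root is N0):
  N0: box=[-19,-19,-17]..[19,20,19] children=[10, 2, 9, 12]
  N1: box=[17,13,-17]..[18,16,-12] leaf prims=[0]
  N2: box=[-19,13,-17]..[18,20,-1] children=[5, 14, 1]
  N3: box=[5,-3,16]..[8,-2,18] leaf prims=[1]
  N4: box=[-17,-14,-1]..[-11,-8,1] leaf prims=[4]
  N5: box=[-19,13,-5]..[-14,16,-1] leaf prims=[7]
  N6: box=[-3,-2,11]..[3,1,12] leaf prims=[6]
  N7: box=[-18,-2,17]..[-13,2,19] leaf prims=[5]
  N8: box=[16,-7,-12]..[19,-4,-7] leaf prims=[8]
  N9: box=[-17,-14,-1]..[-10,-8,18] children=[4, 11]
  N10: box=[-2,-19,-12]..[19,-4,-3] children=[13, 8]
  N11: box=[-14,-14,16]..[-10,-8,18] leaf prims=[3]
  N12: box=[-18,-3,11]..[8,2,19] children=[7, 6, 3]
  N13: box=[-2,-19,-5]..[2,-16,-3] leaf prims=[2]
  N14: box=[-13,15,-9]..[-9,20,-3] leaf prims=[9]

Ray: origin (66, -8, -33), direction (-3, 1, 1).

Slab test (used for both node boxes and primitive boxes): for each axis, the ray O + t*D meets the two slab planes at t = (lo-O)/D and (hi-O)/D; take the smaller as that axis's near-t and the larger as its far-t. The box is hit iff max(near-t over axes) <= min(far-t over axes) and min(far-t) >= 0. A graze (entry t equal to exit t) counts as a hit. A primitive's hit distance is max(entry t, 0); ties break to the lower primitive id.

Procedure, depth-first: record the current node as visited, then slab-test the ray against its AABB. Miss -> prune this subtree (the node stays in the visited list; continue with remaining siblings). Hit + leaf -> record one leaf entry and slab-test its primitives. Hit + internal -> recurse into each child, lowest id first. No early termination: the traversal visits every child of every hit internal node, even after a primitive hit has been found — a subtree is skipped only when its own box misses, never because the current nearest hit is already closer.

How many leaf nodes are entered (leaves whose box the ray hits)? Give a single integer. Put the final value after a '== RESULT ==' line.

Traverse from the root:
N0 x:[47/3,85/3] y:[-11,28] z:[16,52] -> hit [16,28], descend [2, 9, 10, 12]
  N2 x:[16,85/3] y:[21,28] z:[16,32] -> hit [21,28], descend [1, 5, 14]
    N1 x:[16,49/3] y:[21,24] z:[16,21] -> miss, prune
    N5 x:[80/3,85/3] y:[21,24] z:[28,32] -> miss, prune
    N14 x:[25,79/3] y:[23,28] z:[24,30] -> hit [25,79/3] leaf, test {P9@t=25}
  N9 x:[76/3,83/3] y:[-6,0] z:[32,51] -> miss, prune
  N10 x:[47/3,68/3] y:[-11,4] z:[21,30] -> miss, prune
  N12 x:[58/3,28] y:[5,10] z:[44,52] -> miss, prune

Visited [0, 2, 1, 5, 14, 9, 10, 12]. Tests: 8 box, 1 leaf. Nearest: P9.

== RESULT ==
1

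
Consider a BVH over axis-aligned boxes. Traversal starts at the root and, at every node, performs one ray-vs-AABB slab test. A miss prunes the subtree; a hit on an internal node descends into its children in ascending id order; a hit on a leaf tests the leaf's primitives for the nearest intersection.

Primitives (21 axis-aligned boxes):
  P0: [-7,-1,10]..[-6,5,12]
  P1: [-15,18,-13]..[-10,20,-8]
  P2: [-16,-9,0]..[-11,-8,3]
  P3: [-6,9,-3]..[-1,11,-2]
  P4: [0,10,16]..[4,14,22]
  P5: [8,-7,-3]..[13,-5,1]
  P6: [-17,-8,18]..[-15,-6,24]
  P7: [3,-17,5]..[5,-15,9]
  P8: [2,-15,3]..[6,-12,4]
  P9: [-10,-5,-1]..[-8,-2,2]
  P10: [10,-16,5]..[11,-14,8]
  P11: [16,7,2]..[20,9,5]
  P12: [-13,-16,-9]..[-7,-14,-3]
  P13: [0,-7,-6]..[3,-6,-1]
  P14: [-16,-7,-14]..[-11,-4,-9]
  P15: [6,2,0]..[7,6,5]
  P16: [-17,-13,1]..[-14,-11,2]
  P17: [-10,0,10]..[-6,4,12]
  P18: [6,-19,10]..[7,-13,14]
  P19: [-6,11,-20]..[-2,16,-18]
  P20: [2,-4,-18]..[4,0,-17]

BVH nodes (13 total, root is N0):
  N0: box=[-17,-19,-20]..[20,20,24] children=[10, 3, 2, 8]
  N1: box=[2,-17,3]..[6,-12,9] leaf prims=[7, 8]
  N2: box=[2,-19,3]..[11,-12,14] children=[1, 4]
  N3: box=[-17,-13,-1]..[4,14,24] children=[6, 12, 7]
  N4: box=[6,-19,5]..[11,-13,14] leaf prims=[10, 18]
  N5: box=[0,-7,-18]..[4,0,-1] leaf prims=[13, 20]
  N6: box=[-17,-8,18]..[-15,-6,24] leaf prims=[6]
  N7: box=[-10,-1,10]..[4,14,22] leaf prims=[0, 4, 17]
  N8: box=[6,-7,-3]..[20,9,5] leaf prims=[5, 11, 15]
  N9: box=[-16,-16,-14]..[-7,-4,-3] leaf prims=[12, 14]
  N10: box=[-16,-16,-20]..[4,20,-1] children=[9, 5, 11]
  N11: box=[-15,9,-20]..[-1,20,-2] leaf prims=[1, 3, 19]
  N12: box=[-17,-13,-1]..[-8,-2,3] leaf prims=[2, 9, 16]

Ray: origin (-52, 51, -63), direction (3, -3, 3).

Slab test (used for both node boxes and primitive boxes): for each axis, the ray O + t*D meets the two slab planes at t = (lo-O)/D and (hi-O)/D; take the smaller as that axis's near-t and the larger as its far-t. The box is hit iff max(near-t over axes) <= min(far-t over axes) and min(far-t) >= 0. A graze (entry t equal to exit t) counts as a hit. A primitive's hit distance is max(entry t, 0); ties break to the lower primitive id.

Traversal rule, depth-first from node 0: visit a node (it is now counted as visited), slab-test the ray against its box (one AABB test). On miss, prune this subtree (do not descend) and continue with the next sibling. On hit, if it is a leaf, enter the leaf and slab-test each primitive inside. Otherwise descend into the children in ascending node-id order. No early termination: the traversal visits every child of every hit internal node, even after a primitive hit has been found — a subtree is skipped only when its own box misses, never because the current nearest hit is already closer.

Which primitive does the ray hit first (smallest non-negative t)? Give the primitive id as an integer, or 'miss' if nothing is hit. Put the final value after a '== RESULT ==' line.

Traverse from the root:
N0 x:[35/3,24] y:[31/3,70/3] z:[43/3,29] -> hit [43/3,70/3], descend [2, 3, 8, 10]
  N2 x:[18,21] y:[21,70/3] z:[22,77/3] -> miss, prune
  N3 x:[35/3,56/3] y:[37/3,64/3] z:[62/3,29] -> miss, prune
  N8 x:[58/3,24] y:[14,58/3] z:[20,68/3] -> miss, prune
  N10 x:[12,56/3] y:[31/3,67/3] z:[43/3,62/3] -> hit [43/3,56/3], descend [5, 9, 11]
    N5 x:[52/3,56/3] y:[17,58/3] z:[15,62/3] -> hit [52/3,56/3] leaf, test {P13(miss), P20(miss)}
    N9 x:[12,15] y:[55/3,67/3] z:[49/3,20] -> miss, prune
    N11 x:[37/3,17] y:[31/3,14] z:[43/3,61/3] -> miss, prune

Summary -> nodes [0, 2, 3, 8, 10, 5, 9, 11]; box-tests=8; leaf-entries=1; first=miss

== RESULT ==
miss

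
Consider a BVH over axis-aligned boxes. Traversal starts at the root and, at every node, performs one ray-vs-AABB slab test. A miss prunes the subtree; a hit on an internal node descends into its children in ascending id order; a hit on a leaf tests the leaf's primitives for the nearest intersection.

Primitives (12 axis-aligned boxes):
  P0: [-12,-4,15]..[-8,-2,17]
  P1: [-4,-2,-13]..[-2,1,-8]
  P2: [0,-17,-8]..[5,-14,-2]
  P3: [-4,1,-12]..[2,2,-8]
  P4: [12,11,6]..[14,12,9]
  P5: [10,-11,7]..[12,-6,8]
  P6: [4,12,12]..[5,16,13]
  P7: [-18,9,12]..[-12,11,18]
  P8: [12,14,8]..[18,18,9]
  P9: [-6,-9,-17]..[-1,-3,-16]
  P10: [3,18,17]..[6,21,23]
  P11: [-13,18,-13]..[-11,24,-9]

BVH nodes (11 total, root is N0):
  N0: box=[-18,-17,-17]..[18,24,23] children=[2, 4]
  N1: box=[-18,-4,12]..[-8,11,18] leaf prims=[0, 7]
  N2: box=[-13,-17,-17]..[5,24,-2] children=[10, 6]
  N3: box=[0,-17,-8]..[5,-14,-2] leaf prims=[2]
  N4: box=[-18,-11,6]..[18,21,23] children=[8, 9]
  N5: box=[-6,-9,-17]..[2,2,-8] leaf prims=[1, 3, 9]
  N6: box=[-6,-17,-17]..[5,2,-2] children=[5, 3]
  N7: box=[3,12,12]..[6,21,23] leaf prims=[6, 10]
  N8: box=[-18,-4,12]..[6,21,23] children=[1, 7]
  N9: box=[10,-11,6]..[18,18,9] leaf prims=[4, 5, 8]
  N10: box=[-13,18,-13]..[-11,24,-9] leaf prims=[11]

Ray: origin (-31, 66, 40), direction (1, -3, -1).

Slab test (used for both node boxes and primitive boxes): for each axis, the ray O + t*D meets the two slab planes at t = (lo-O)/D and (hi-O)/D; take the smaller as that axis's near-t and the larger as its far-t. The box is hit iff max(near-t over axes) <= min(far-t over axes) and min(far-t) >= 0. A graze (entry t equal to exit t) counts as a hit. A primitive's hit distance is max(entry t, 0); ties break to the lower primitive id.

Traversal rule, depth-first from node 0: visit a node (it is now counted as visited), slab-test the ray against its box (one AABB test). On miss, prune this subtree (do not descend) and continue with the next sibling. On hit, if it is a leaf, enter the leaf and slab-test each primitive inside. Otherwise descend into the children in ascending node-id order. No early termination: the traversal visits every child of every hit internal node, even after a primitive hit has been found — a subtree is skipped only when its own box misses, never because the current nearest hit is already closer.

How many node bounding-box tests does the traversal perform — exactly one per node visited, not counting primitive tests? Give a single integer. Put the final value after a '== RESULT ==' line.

Trace the traversal:
N0 x:[13,49] y:[14,83/3] z:[17,57] -> hit [17,83/3], descend [2, 4]
  N2 x:[18,36] y:[14,83/3] z:[42,57] -> miss, prune
  N4 x:[13,49] y:[15,77/3] z:[17,34] -> hit [17,77/3], descend [8, 9]
    N8 x:[13,37] y:[15,70/3] z:[17,28] -> hit [17,70/3], descend [1, 7]
      N1 x:[13,23] y:[55/3,70/3] z:[22,28] -> hit [22,23] leaf, test {P0@t=23, P7(miss)}
      N7 x:[34,37] y:[15,18] z:[17,28] -> miss, prune
    N9 x:[41,49] y:[16,77/3] z:[31,34] -> miss, prune

7 AABB tests over nodes [0, 2, 4, 8, 1, 7, 9]; 1 leaf entered; closest P0.

== RESULT ==
7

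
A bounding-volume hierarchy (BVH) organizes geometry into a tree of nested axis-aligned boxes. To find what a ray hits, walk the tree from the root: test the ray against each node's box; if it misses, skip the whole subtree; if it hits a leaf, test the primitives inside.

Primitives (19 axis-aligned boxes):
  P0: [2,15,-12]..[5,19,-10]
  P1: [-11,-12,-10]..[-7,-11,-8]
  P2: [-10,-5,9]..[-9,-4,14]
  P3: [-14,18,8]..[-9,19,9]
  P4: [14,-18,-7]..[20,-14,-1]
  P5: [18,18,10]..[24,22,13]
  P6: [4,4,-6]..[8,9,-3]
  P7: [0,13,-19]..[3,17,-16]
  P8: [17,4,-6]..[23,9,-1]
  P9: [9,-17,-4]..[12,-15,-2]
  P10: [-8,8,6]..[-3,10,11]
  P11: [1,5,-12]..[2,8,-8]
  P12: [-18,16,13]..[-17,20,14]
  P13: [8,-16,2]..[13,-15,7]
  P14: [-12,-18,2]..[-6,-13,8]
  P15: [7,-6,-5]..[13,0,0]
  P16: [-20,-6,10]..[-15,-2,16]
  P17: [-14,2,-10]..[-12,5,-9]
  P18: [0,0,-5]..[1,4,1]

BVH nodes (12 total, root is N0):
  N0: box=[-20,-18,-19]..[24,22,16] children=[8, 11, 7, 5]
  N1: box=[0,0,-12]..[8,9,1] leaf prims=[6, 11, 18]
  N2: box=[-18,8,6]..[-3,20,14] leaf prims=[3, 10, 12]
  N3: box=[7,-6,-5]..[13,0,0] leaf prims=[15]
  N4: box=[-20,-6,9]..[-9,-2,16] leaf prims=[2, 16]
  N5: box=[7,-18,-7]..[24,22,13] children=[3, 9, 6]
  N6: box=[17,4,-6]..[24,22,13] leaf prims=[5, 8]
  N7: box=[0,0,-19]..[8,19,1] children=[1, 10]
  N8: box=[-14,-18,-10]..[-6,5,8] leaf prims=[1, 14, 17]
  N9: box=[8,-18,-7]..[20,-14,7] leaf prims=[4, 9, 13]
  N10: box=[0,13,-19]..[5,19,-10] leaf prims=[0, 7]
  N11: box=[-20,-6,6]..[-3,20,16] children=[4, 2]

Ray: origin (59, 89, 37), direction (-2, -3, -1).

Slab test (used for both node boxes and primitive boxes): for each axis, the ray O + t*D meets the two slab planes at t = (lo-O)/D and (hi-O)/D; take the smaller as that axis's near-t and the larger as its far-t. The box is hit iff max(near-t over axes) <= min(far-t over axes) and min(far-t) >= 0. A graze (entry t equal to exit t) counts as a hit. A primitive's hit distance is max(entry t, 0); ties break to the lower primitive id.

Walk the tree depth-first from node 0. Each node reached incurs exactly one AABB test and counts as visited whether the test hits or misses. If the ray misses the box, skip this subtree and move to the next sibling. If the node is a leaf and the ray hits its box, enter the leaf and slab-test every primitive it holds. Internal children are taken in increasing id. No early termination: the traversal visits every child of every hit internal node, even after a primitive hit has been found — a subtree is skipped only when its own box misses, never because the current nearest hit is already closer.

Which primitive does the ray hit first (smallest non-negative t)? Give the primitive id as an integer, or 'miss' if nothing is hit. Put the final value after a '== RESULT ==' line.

Traverse from the root:
N0 x:[35/2,79/2] y:[67/3,107/3] z:[21,56] -> hit [67/3,107/3], descend [5, 7, 8, 11]
  N5 x:[35/2,26] y:[67/3,107/3] z:[24,44] -> hit [24,26], descend [3, 6, 9]
    N3 x:[23,26] y:[89/3,95/3] z:[37,42] -> miss, prune
    N6 x:[35/2,21] y:[67/3,85/3] z:[24,43] -> miss, prune
    N9 x:[39/2,51/2] y:[103/3,107/3] z:[30,44] -> miss, prune
  N7 x:[51/2,59/2] y:[70/3,89/3] z:[36,56] -> miss, prune
  N8 x:[65/2,73/2] y:[28,107/3] z:[29,47] -> hit [65/2,107/3] leaf, test {P1(miss), P14@t=34, P17(miss)}
  N11 x:[31,79/2] y:[23,95/3] z:[21,31] -> hit [31,31], descend [2, 4]
    N2 x:[31,77/2] y:[23,27] z:[23,31] -> miss, prune
    N4 x:[34,79/2] y:[91/3,95/3] z:[21,28] -> miss, prune

Visited [0, 5, 3, 6, 9, 7, 8, 11, 2, 4]. Tests: 10 box, 1 leaf. Nearest: P14.

== RESULT ==
14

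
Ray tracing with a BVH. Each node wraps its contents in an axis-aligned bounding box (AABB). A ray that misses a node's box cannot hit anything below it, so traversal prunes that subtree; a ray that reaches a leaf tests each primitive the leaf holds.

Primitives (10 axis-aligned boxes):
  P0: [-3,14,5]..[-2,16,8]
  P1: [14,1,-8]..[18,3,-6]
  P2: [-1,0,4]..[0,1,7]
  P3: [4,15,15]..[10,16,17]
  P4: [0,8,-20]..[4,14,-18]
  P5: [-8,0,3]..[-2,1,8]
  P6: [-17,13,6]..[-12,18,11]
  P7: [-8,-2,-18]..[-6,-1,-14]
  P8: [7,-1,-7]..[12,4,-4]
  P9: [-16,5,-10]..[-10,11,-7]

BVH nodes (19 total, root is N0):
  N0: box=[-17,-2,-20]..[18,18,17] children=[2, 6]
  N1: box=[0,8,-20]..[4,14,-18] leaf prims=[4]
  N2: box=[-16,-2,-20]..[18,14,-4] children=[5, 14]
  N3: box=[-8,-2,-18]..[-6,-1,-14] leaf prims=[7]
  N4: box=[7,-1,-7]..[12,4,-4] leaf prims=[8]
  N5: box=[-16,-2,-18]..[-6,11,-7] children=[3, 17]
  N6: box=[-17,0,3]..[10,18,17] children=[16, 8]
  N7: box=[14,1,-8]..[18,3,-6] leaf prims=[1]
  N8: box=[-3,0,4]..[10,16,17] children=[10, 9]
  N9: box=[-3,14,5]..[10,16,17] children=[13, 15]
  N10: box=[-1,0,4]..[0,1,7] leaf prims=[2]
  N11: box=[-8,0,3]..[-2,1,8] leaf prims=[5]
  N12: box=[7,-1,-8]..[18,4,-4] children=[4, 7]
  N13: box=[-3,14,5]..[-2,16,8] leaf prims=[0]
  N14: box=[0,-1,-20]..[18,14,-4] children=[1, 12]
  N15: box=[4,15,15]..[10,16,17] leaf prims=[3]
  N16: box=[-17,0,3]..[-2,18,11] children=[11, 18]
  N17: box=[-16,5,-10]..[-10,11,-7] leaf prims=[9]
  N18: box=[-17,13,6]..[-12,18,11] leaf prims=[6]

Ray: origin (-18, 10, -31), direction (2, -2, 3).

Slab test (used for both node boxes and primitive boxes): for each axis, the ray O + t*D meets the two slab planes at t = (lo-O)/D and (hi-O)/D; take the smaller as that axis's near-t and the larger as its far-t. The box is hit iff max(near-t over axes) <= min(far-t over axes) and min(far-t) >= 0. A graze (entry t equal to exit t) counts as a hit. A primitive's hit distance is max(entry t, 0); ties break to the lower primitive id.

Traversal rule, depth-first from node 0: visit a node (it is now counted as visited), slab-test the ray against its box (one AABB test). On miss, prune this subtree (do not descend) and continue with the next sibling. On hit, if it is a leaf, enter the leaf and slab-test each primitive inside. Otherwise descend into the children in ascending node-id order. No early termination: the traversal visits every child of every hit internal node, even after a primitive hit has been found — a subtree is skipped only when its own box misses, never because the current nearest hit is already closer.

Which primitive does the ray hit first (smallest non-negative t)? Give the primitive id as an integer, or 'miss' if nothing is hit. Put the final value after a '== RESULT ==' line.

Traverse from the root:
N0 x:[1/2,18] y:[-4,6] z:[11/3,16] -> hit [11/3,6], descend [2, 6]
  N2 x:[1,18] y:[-2,6] z:[11/3,9] -> hit [11/3,6], descend [5, 14]
    N5 x:[1,6] y:[-1/2,6] z:[13/3,8] -> hit [13/3,6], descend [3, 17]
      N3 x:[5,6] y:[11/2,6] z:[13/3,17/3] -> hit [11/2,17/3] leaf, test {P7@t=11/2}
      N17 x:[1,4] y:[-1/2,5/2] z:[7,8] -> miss, prune
    N14 x:[9,18] y:[-2,11/2] z:[11/3,9] -> miss, prune
  N6 x:[1/2,14] y:[-4,5] z:[34/3,16] -> miss, prune

Visited [0, 2, 5, 3, 17, 14, 6]. Tests: 7 box, 1 leaf. Nearest: P7.

== RESULT ==
7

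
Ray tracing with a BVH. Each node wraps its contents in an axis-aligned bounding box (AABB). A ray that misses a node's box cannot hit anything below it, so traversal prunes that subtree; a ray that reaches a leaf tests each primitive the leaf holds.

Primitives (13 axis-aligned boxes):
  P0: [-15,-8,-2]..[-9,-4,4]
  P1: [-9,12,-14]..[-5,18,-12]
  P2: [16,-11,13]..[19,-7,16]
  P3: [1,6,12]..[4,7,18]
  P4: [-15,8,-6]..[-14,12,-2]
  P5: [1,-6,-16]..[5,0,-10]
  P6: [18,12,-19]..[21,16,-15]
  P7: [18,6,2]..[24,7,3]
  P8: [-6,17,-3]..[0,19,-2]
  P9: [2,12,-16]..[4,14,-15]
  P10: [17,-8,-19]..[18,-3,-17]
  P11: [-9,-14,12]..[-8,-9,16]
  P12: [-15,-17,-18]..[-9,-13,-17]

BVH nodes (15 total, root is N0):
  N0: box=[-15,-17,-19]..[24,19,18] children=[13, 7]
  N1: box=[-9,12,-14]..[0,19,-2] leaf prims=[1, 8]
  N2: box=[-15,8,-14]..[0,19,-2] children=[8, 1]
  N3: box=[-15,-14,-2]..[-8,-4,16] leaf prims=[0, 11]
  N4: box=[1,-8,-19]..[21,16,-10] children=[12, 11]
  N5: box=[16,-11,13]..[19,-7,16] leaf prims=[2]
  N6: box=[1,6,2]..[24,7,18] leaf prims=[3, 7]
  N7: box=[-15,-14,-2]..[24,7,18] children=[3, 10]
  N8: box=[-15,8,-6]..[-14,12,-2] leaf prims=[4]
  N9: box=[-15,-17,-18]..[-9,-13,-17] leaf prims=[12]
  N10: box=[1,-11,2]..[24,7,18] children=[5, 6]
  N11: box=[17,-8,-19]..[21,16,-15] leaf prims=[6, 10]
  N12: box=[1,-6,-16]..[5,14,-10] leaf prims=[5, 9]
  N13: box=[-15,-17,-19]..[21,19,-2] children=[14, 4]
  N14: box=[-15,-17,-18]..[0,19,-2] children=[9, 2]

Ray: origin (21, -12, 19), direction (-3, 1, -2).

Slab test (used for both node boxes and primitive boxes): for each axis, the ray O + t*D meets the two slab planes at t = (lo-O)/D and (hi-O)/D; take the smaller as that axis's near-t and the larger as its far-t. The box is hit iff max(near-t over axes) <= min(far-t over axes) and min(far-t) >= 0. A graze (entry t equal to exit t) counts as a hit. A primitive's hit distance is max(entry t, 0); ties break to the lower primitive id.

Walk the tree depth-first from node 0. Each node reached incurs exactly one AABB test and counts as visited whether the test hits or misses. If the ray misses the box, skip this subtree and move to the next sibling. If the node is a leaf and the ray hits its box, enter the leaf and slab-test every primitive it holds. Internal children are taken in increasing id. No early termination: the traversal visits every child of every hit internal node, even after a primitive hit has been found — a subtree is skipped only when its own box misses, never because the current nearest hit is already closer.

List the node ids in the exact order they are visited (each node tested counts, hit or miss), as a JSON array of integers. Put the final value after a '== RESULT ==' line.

Traverse from the root:
N0 x:[-1,12] y:[-5,31] z:[1/2,19] -> hit [1/2,12], descend [7, 13]
  N7 x:[-1,12] y:[-2,19] z:[1/2,21/2] -> hit [1/2,21/2], descend [3, 10]
    N3 x:[29/3,12] y:[-2,8] z:[3/2,21/2] -> miss, prune
    N10 x:[-1,20/3] y:[1,19] z:[1/2,17/2] -> hit [1,20/3], descend [5, 6]
      N5 x:[2/3,5/3] y:[1,5] z:[3/2,3] -> hit [3/2,5/3] leaf, test {P2@t=3/2}
      N6 x:[-1,20/3] y:[18,19] z:[1/2,17/2] -> miss, prune
  N13 x:[0,12] y:[-5,31] z:[21/2,19] -> hit [21/2,12], descend [4, 14]
    N4 x:[0,20/3] y:[4,28] z:[29/2,19] -> miss, prune
    N14 x:[7,12] y:[-5,31] z:[21/2,37/2] -> hit [21/2,12], descend [2, 9]
      N2 x:[7,12] y:[20,31] z:[21/2,33/2] -> miss, prune
      N9 x:[10,12] y:[-5,-1] z:[18,37/2] -> miss, prune

Visited [0, 7, 3, 10, 5, 6, 13, 4, 14, 2, 9]. Tests: 11 box, 1 leaf. Nearest: P2.

== RESULT ==
[0, 7, 3, 10, 5, 6, 13, 4, 14, 2, 9]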